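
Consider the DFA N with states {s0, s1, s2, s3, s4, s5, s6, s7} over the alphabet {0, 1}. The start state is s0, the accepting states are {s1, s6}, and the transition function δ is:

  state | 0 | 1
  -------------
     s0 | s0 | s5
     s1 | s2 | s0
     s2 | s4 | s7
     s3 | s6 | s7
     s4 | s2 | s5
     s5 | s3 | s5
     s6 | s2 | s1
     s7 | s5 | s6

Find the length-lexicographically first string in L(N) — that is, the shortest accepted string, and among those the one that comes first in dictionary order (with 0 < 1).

100

A breadth-first search from s0 reaches an accepting state first via the path s0 → s5 → s3 → s6 on input 100.
No string of length < 3 is accepted (BFS exhausts all shorter strings without reaching an accepting state), and 100 is the lexicographically least accepting string of length 3.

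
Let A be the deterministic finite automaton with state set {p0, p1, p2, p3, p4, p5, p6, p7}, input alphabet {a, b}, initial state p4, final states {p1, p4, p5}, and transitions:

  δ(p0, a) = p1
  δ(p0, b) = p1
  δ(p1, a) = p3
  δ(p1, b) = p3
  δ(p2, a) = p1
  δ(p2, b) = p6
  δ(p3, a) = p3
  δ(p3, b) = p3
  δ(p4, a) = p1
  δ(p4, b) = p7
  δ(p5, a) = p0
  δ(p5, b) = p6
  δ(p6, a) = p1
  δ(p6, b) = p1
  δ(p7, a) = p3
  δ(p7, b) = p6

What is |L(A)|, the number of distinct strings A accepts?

The useful subgraph on states {p1, p4, p6, p7} is acyclic, so L(A) is finite; the longest accepting path visits 4 useful states, giving maximum string length 3.
Counting accepting paths from p4 by length: 1 of length 0, 1 of length 1, 2 of length 3. Total 4.

4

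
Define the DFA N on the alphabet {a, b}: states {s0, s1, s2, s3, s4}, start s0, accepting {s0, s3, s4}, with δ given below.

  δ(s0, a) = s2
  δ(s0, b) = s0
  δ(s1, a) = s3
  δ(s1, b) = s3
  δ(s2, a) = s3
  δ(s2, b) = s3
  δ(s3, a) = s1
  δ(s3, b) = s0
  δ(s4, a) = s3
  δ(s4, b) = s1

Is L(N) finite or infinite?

State s0 is reachable from the start and can reach an accepting state, and it lies on the cycle s0 → s0.
Traversing that cycle any number of times yields accepted strings of unbounded length, so the language is infinite.

infinite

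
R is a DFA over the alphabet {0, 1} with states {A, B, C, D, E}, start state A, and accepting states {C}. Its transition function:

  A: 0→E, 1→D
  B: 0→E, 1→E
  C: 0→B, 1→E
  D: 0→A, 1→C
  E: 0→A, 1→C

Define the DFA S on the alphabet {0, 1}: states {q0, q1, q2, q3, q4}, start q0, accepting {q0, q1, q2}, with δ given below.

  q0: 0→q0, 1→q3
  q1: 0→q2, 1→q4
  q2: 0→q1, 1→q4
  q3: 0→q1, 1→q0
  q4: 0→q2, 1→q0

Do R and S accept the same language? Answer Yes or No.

The string 01 is accepted by R but rejected by S.
So L(R) ≠ L(S).

No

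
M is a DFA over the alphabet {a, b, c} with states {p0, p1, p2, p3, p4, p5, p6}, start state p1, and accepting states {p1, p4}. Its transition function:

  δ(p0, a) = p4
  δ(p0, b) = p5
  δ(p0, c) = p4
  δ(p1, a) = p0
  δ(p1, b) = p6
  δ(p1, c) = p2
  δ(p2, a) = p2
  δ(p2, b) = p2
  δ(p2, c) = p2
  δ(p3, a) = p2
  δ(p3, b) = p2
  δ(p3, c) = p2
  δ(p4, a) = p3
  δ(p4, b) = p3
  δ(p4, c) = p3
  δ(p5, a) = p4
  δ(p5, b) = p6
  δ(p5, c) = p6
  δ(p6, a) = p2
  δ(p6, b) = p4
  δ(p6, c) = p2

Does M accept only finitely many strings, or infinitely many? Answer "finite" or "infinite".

finite

The useful states (reachable from p1 and able to reach an accepting state) are {p0, p1, p4, p5, p6}.
Restricted to these states the transition graph has no cycle, so every accepting path has bounded length and L is finite.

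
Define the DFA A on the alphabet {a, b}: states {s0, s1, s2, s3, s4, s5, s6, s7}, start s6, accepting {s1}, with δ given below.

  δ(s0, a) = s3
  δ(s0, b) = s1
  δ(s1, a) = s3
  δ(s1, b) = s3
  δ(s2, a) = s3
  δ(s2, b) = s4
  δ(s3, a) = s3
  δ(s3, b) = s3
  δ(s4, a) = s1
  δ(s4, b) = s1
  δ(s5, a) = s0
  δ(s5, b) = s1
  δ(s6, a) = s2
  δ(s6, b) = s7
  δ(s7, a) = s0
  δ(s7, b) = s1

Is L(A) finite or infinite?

finite

The useful states (reachable from s6 and able to reach an accepting state) are {s0, s1, s2, s4, s6, s7}.
Restricted to these states the transition graph has no cycle, so every accepting path has bounded length and L is finite.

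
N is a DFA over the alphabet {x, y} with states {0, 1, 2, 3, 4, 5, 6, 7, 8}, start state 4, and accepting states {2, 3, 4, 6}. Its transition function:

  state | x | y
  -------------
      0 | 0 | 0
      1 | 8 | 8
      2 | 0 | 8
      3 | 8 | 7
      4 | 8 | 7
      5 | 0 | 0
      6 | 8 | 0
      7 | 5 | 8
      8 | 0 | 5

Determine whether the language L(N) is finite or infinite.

finite

The useful states (reachable from 4 and able to reach an accepting state) are {4}.
Restricted to these states the transition graph has no cycle, so every accepting path has bounded length and L is finite.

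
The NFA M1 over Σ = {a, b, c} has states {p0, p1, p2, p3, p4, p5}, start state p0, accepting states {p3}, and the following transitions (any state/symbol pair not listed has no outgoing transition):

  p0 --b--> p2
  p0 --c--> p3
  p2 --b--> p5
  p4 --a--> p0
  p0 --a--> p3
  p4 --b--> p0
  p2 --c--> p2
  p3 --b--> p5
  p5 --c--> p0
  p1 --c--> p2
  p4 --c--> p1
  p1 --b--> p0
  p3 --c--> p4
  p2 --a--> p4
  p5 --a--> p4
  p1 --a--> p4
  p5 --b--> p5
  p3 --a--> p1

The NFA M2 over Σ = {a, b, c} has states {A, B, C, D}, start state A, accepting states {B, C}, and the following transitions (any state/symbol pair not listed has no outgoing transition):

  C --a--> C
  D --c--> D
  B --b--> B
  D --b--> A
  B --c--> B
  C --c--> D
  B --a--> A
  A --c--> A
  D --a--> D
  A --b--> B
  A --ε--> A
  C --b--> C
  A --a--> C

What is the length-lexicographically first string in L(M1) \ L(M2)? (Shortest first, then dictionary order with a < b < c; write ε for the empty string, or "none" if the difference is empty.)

c

The string c is accepted by M1 but not by M2.
No shorter string lies in the difference, and c is the lexicographically first length-1 string in L(M1) \ L(M2).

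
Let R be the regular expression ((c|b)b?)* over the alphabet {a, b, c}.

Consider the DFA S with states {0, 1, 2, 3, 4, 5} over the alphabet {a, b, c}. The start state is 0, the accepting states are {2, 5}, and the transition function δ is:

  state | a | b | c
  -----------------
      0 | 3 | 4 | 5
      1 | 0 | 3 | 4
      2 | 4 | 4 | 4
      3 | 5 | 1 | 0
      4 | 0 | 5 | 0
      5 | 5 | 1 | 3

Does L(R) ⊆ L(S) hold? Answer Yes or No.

No

The empty string ε is in L(R) but not in L(S).
So L(R) ⊄ L(S).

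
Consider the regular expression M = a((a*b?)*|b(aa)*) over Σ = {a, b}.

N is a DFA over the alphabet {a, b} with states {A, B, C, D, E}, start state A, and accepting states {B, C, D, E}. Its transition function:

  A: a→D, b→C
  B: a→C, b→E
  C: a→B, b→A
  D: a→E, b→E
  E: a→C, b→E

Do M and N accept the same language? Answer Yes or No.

No

The string aaab is accepted by M but rejected by N.
So L(M) ≠ L(N).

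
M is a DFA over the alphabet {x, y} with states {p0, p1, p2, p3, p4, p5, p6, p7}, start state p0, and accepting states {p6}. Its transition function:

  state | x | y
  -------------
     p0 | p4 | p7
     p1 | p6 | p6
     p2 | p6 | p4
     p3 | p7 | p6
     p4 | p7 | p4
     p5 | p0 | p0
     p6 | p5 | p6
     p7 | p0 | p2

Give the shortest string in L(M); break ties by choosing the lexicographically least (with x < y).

A breadth-first search from p0 reaches an accepting state first via the path p0 → p7 → p2 → p6 on input yyx.
No string of length < 3 is accepted (BFS exhausts all shorter strings without reaching an accepting state), and yyx is the lexicographically least accepting string of length 3.

yyx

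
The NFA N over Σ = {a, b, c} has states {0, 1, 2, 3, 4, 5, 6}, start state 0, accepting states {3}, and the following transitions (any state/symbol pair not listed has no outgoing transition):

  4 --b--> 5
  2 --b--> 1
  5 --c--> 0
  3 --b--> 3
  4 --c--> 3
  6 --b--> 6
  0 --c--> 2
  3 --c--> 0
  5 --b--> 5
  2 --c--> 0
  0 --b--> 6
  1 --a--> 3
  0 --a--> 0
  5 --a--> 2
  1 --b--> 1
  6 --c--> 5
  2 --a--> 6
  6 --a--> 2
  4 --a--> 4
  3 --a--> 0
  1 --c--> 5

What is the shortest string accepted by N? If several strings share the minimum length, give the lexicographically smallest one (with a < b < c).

A breadth-first search from 0 reaches an accepting state first via the path 0 → 2 → 1 → 3 on input cba.
No string of length < 3 is accepted (BFS exhausts all shorter strings without reaching an accepting state), and cba is the lexicographically least accepting string of length 3.

cba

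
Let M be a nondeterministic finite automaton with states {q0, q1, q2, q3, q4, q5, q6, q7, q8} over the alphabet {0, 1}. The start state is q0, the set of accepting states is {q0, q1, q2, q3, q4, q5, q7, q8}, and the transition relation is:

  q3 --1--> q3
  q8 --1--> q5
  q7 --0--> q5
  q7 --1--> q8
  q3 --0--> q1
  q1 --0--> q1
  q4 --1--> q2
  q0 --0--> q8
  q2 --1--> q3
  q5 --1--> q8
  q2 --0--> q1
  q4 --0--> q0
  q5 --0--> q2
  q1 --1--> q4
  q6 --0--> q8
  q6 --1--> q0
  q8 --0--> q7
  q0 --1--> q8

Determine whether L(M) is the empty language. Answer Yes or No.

The empty string ε is accepted: the run q0 ends in the accepting state q0.
Since at least one string is accepted, L(M) is not empty.

No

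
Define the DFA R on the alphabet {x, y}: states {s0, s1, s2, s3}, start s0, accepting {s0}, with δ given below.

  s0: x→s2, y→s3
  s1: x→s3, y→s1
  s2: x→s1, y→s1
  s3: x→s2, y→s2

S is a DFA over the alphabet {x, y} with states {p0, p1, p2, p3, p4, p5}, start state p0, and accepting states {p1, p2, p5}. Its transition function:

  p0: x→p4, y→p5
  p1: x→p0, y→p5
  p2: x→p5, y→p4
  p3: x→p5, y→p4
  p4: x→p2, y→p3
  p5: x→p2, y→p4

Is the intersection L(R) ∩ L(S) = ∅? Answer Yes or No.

Yes

Exploring the product automaton R × S from the start pair (s0, p0), following both machines on each input symbol, reaches 10 state pairs: (s0, p0), (s2, p4), (s3, p5), (s1, p2), (s1, p3), (s2, p2), (s1, p4), (s1, p5), (s3, p2), (s2, p5).
R accepts in {s0} and S accepts in {p1, p2, p5}; no reachable pair has both components accepting, so no string drives both machines to acceptance simultaneously and L(R) ∩ L(S) = ∅.
So no string is accepted by both, and the intersection is empty.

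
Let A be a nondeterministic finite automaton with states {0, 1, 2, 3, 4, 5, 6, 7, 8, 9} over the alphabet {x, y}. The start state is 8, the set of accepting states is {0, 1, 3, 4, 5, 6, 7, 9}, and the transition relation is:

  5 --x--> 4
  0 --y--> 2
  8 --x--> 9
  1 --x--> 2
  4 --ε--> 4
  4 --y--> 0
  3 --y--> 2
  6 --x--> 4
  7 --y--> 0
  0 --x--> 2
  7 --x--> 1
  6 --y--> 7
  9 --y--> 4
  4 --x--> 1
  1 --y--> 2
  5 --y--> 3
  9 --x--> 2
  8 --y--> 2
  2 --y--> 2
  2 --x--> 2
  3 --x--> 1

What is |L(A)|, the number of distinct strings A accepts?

The useful subgraph on states {0, 1, 4, 8, 9} is acyclic, so L(A) is finite; the longest accepting path visits 4 useful states, giving maximum string length 3.
Counting accepting paths from 8 by length: 1 of length 1, 1 of length 2, 2 of length 3. Total 4.

4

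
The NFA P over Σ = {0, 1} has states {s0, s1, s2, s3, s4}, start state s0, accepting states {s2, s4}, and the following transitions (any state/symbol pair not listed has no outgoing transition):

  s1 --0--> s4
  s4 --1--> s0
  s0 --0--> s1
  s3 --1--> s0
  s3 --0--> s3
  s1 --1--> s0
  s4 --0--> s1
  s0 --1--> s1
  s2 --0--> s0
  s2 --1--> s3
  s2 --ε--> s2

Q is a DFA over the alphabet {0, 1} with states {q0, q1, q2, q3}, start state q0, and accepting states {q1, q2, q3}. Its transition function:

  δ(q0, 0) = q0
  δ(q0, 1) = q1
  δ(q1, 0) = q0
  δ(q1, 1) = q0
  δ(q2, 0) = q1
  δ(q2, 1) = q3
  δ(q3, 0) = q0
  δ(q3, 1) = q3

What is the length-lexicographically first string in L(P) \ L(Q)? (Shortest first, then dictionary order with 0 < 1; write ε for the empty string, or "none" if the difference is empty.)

The string 00 is accepted by P but not by Q.
No shorter string lies in the difference, and 00 is the lexicographically first length-2 string in L(P) \ L(Q).

00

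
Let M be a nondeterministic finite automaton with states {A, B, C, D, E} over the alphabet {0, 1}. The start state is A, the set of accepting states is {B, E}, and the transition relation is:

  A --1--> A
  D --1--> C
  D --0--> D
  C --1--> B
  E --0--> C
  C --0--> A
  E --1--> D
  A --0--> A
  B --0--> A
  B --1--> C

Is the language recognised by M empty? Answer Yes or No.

Yes

The states reachable from the start state are {A}.
None of the accepting states {B, E} is reachable, so no string is accepted and L(M) = ∅.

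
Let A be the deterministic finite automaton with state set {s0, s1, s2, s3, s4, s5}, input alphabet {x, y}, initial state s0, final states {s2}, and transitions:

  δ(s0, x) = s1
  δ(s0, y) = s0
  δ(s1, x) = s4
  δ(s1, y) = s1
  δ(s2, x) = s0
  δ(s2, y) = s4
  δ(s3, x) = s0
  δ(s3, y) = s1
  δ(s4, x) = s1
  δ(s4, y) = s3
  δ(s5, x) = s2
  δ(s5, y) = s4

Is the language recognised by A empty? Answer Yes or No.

Yes

The states reachable from the start state are {s0, s1, s3, s4}.
None of the accepting states {s2} is reachable, so no string is accepted and L(A) = ∅.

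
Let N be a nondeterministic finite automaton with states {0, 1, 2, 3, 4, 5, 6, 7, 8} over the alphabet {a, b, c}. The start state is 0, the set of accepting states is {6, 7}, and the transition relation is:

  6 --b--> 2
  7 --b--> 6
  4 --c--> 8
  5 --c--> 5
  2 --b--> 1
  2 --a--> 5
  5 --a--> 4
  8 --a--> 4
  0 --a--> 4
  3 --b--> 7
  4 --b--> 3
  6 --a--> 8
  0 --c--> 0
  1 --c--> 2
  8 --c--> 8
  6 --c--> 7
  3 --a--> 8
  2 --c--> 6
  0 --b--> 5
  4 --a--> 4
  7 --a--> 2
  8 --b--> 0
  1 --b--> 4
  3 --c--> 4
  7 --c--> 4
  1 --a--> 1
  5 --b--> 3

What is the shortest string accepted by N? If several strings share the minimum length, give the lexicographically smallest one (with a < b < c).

A breadth-first search from 0 reaches an accepting state first via the path 0 → 4 → 3 → 7 on input abb.
No string of length < 3 is accepted (BFS exhausts all shorter strings without reaching an accepting state), and abb is the lexicographically least accepting string of length 3.

abb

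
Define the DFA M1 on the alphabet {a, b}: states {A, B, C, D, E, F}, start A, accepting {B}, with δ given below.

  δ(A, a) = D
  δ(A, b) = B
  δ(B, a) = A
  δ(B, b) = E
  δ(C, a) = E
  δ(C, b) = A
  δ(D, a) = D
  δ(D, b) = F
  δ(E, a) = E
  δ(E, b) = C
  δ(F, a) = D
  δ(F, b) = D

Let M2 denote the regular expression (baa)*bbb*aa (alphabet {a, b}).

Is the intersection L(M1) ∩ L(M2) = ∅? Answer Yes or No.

Converting the expression M2 to a DFA (subset construction, then merging equivalent states) gives the minimal DFA with states {r0, r1, r2, r3, r4, r5, r6}, start state r0, accepting states {r6} and transitions r0: a→r1, b→r2; r1: a→r1, b→r1; r2: a→r3, b→r4; r3: a→r0, b→r1; r4: a→r5, b→r4; r5: a→r6, b→r1; r6: a→r1, b→r1.
Exploring the product automaton M1 × M2 from the start pair (A, r0), following both machines on each input symbol, reaches 23 state pairs: (A, r0), (D, r1), (B, r2), (F, r1), (A, r3), (E, r4), (D, r0), (B, r1), (E, r5), (C, r4), (F, r2), (A, r1), (E, r1), (E, r6), (C, r1), (A, r4), (D, r3), (D, r4), (D, r5), (B, r4), (F, r4), (D, r6), (A, r5).
M1 accepts in {B} and M2 accepts in {r6}; no reachable pair has both components accepting, so no string drives both machines to acceptance simultaneously and L(M1) ∩ L(M2) = ∅.
So no string is accepted by both, and the intersection is empty.

Yes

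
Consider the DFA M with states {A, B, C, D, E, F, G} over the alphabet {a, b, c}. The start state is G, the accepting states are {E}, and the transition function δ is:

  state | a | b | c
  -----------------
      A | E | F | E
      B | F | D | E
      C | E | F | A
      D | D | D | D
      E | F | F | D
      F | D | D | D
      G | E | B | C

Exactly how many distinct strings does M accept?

5

The useful subgraph on states {A, B, C, E, G} is acyclic, so L(M) is finite; the longest accepting path visits 4 useful states, giving maximum string length 3.
Counting accepting paths from G by length: 1 of length 1, 2 of length 2, 2 of length 3. Total 5.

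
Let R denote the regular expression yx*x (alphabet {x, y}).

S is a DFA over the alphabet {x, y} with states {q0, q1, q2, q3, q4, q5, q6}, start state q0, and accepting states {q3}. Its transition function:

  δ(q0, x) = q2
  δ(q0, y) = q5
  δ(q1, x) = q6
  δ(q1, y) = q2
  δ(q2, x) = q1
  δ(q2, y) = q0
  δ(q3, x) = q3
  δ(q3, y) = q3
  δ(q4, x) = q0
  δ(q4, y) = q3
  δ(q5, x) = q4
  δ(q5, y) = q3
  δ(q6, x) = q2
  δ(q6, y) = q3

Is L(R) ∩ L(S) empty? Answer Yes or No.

Yes

Converting the expression R to a DFA (subset construction, then merging equivalent states) gives the minimal DFA with states {r0, r1, r2, r3}, start state r0, accepting states {r3} and transitions r0: x→r1, y→r2; r1: x→r1, y→r1; r2: x→r3, y→r1; r3: x→r3, y→r1.
Exploring the product automaton R × S from the start pair (r0, q0), following both machines on each input symbol, reaches 14 state pairs: (r0, q0), (r1, q2), (r2, q5), (r1, q1), (r1, q0), (r3, q4), (r1, q3), (r1, q6), (r1, q5), (r3, q0), (r1, q4), (r3, q2), (r3, q1), (r3, q6).
R accepts in {r3} and S accepts in {q3}; no reachable pair has both components accepting, so no string drives both machines to acceptance simultaneously and L(R) ∩ L(S) = ∅.
So no string is accepted by both, and the intersection is empty.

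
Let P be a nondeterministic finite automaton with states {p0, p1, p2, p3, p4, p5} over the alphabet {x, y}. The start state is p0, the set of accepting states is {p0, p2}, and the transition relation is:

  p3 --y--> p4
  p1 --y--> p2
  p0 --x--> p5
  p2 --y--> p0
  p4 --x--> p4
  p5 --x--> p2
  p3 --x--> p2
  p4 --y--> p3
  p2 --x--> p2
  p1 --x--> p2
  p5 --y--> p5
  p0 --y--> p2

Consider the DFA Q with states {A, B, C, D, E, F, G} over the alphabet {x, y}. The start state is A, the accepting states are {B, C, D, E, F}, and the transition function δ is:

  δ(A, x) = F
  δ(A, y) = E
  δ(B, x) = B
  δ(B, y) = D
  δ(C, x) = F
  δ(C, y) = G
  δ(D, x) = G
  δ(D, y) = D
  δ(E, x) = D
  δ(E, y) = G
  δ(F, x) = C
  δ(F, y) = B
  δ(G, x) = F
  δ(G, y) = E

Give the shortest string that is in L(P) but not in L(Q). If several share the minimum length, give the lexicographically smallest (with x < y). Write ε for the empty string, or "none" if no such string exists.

ε

The empty string ε is accepted by P but not by Q.
Since ε is the unique shortest string, it is the required witness.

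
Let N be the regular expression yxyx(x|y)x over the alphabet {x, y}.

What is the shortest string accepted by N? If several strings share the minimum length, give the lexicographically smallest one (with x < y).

yxyxxx

By inspection of the expression, no string of length less than 6 matches, and yxyxxx is the lexicographically first match of length 6.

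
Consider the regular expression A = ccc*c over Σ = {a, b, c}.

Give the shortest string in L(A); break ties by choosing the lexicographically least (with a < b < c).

ccc

By inspection of the expression, no string of length less than 3 matches, and ccc is the lexicographically first match of length 3.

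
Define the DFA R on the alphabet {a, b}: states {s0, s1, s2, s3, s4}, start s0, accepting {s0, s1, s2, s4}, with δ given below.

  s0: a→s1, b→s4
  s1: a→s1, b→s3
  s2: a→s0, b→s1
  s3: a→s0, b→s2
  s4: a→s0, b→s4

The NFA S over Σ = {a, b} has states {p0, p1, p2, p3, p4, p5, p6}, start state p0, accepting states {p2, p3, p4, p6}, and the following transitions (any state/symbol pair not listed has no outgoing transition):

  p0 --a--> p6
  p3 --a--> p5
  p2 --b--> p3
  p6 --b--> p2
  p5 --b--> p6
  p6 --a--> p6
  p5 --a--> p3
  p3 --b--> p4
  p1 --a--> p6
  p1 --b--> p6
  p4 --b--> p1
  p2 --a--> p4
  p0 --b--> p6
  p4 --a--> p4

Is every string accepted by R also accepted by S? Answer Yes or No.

No

The empty string ε is in L(R) but not in L(S).
So L(R) ⊄ L(S).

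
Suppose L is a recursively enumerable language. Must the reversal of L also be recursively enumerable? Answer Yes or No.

Yes

Reverse the input and run the recogniser for L on it; this accepts exactly Lᴿ.
So the recursively enumerable languages are closed under reversal.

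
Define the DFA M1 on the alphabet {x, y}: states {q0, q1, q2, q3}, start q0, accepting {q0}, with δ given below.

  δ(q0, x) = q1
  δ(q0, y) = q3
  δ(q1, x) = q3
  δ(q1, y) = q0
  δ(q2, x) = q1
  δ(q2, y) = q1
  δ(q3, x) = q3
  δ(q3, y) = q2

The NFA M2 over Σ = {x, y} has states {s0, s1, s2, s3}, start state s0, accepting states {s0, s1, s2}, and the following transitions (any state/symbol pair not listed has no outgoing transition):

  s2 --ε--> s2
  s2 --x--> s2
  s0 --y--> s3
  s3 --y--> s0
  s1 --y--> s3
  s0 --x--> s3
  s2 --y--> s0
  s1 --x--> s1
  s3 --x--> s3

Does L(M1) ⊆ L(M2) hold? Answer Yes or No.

Exploring the product automaton M1 × M2 from the start pair (q0, s0), following both machines on each input symbol, reaches 4 state pairs: (q0, s0), (q1, s3), (q3, s3), (q2, s0).
M1 accepts in {q0} and M2 accepts in {s0, s1, s2}. The reachable pairs whose M1-component is accepting are (q0, s0); in each of them the M2-component is accepting too, so the product for L(M1) \ L(M2) (M1-component accepting, M2-component rejecting) has no reachable accepting pair and the difference is empty.
Hence every string in L(M1) is also in L(M2).

Yes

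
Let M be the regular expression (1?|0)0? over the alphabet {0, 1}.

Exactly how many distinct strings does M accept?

The expression has no Kleene star, so L(M) is finite. Expanding the alternatives gives {ε, 0, 1, 00, 10}.
That is 1 of length 0, 2 of length 1, 2 of length 2: 5 strings in all.

5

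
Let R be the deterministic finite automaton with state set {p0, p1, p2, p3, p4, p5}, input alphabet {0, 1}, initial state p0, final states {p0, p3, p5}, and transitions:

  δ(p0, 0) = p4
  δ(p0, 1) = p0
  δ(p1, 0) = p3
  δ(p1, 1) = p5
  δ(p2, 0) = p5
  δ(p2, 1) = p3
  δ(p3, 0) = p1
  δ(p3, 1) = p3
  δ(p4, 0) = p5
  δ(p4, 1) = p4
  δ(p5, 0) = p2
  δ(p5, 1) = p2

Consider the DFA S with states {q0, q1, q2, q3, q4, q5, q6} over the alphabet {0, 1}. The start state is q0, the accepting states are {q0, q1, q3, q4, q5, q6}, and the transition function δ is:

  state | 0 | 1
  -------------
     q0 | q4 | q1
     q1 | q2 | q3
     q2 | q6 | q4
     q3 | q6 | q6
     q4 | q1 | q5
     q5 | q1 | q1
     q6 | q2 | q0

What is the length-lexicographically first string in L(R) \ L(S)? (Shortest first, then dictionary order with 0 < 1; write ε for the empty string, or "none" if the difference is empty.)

0110

The string 0110 is accepted by R but not by S.
No shorter string lies in the difference, and 0110 is the lexicographically first length-4 string in L(R) \ L(S).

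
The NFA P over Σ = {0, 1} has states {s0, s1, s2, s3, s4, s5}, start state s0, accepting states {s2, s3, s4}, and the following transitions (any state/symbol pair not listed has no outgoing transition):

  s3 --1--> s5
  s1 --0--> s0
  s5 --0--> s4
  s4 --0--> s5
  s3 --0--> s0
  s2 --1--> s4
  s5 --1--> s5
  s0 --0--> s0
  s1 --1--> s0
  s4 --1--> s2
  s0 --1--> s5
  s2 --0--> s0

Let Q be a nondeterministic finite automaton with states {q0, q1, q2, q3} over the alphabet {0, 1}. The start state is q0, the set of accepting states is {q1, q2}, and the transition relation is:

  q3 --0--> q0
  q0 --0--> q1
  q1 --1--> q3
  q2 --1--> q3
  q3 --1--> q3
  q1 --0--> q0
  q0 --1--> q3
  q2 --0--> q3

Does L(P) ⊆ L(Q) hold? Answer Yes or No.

No

The string 10 is in L(P) but not in L(Q).
So L(P) ⊄ L(Q).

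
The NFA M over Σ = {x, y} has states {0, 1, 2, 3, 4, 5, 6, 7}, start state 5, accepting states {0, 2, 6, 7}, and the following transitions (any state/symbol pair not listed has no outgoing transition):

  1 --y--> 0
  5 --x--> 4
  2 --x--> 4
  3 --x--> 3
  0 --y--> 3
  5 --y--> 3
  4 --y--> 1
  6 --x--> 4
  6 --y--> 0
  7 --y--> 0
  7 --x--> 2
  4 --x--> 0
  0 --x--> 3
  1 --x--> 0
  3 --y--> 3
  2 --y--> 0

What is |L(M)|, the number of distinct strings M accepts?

3

The useful subgraph on states {0, 1, 4, 5} is acyclic, so L(M) is finite; the longest accepting path visits 4 useful states, giving maximum string length 3.
Counting accepting paths from 5 by length: 1 of length 2, 2 of length 3. Total 3.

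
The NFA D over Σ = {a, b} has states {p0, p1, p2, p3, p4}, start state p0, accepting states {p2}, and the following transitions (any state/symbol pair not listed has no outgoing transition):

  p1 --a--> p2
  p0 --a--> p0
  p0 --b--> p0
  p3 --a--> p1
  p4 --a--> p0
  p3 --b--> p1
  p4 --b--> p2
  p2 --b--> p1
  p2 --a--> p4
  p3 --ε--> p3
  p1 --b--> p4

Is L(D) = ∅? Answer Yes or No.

The states reachable from the start state are {p0}.
None of the accepting states {p2} is reachable, so no string is accepted and L(D) = ∅.

Yes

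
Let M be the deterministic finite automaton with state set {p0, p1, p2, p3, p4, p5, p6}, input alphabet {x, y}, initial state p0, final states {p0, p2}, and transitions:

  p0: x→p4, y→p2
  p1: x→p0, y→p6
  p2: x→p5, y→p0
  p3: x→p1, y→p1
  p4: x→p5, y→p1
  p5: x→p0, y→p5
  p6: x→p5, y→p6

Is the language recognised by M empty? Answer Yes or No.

The empty string ε is accepted: the run p0 ends in the accepting state p0.
Since at least one string is accepted, L(M) is not empty.

No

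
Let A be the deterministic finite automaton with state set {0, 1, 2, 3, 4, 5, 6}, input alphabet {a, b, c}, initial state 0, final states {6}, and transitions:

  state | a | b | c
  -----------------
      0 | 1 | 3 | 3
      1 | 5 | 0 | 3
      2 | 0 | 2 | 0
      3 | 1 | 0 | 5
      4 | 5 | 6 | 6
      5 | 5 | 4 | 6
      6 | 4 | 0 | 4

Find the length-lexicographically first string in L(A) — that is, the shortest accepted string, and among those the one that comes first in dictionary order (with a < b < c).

A breadth-first search from 0 reaches an accepting state first via the path 0 → 1 → 5 → 6 on input aac.
No string of length < 3 is accepted (BFS exhausts all shorter strings without reaching an accepting state), and aac is the lexicographically least accepting string of length 3.

aac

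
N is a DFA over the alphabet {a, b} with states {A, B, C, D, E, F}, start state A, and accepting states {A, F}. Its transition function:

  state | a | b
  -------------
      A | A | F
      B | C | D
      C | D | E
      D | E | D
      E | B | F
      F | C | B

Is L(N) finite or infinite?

State A is reachable from the start and can reach an accepting state, and it lies on the cycle A → A.
Traversing that cycle any number of times yields accepted strings of unbounded length, so the language is infinite.

infinite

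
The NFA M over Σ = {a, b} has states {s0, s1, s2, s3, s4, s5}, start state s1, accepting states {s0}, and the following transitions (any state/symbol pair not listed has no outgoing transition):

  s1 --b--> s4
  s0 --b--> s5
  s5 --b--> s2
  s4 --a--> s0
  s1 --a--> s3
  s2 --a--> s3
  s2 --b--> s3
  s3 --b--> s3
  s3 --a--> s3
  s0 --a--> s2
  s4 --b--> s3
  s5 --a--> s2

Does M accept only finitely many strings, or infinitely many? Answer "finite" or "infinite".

The useful states (reachable from s1 and able to reach an accepting state) are {s0, s1, s4}.
Restricted to these states the transition graph has no cycle, so every accepting path has bounded length and L is finite.

finite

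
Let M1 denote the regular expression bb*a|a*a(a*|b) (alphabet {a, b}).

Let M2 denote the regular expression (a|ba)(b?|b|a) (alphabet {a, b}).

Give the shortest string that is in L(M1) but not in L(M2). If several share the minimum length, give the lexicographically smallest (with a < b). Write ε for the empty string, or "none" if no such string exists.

aaa

The string aaa is accepted by M1 but not by M2.
No shorter string lies in the difference, and aaa is the lexicographically first length-3 string in L(M1) \ L(M2).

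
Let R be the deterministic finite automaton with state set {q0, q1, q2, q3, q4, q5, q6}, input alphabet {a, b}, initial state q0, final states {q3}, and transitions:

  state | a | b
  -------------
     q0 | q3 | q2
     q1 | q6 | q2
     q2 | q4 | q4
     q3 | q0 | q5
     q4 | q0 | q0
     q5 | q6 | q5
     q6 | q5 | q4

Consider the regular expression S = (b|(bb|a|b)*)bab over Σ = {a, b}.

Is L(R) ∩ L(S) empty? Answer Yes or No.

Converting the expression S to a DFA (subset construction, then merging equivalent states) gives the minimal DFA with states {s0, s1, s2, s3}, start state s0, accepting states {s3} and transitions s0: a→s0, b→s1; s1: a→s2, b→s1; s2: a→s0, b→s3; s3: a→s2, b→s1.
Exploring the product automaton R × S from the start pair (q0, s0), following both machines on each input symbol, reaches 16 state pairs: (q0, s0), (q3, s0), (q2, s1), (q5, s1), (q4, s2), (q4, s1), (q6, s2), (q0, s3), (q0, s2), (q0, s1), (q5, s0), (q4, s3), (q3, s2), (q2, s3), (q6, s0), (q5, s3).
R accepts in {q3} and S accepts in {s3}; no reachable pair has both components accepting, so no string drives both machines to acceptance simultaneously and L(R) ∩ L(S) = ∅.
So no string is accepted by both, and the intersection is empty.

Yes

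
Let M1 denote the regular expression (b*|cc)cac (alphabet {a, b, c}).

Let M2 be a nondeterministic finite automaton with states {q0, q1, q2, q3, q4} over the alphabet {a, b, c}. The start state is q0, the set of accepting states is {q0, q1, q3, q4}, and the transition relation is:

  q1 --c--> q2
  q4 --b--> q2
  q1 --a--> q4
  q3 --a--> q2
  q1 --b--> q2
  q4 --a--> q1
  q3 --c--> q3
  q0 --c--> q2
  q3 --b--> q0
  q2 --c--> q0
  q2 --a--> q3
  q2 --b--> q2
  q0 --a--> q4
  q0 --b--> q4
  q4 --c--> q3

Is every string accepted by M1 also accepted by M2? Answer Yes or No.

Yes

Converting the expression M1 to a DFA (subset construction, then merging equivalent states) gives the minimal DFA with states {r0, r1, r2, r3, r4, r5, r6, r7}, start state r0, accepting states {r7} and transitions r0: a→r1, b→r2, c→r3; r1: a→r1, b→r1, c→r1; r2: a→r1, b→r2, c→r4; r3: a→r5, b→r1, c→r6; r4: a→r5, b→r1, c→r1; r5: a→r1, b→r1, c→r7; r6: a→r1, b→r1, c→r4; r7: a→r1, b→r1, c→r1.
Exploring the product automaton M1 × M2 from the start pair (r0, q0), following both machines on each input symbol, reaches 18 state pairs: (r0, q0), (r1, q4), (r2, q4), (r3, q2), (r1, q1), (r1, q2), (r1, q3), (r2, q2), (r4, q3), (r5, q3), (r6, q0), (r1, q0), (r4, q0), (r5, q2), (r7, q3), (r4, q2), (r5, q4), (r7, q0).
M1 accepts in {r7} and M2 accepts in {q0, q1, q3, q4}. The reachable pairs whose M1-component is accepting are (r7, q3), (r7, q0); in each of them the M2-component is accepting too, so the product for L(M1) \ L(M2) (M1-component accepting, M2-component rejecting) has no reachable accepting pair and the difference is empty.
Hence every string in L(M1) is also in L(M2).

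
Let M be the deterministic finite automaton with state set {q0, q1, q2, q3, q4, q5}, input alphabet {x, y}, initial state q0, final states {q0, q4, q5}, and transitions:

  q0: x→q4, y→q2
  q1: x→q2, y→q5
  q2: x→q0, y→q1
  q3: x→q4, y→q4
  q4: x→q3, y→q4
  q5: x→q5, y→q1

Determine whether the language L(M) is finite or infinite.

infinite

State q0 is reachable from the start and can reach an accepting state, and it lies on the cycle q0 → q2 → q0.
Traversing that cycle any number of times yields accepted strings of unbounded length, so the language is infinite.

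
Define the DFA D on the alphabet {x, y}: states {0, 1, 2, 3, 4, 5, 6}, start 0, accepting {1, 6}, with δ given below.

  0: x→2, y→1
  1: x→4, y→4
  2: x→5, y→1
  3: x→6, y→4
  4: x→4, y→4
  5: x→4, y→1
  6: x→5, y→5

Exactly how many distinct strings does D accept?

3

The useful subgraph on states {0, 1, 2, 5} is acyclic, so L(D) is finite; the longest accepting path visits 4 useful states, giving maximum string length 3.
Counting accepting paths from 0 by length: 1 of length 1, 1 of length 2, 1 of length 3. Total 3.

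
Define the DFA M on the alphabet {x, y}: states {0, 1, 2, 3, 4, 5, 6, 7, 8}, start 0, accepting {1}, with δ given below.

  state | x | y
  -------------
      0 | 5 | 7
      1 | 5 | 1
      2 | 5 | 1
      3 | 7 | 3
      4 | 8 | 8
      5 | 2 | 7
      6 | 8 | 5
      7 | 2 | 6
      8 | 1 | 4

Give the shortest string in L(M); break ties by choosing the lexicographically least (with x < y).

xxy

A breadth-first search from 0 reaches an accepting state first via the path 0 → 5 → 2 → 1 on input xxy.
No string of length < 3 is accepted (BFS exhausts all shorter strings without reaching an accepting state), and xxy is the lexicographically least accepting string of length 3.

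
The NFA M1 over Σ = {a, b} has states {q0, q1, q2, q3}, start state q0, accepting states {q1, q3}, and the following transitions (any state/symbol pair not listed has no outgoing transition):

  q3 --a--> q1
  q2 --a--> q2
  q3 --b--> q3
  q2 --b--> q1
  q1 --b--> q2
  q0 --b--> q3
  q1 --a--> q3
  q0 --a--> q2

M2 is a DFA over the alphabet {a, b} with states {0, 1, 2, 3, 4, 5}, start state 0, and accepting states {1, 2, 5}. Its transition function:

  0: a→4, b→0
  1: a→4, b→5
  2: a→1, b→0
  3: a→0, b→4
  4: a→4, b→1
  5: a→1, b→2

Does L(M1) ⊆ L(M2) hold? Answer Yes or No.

The string b is in L(M1) but not in L(M2).
So L(M1) ⊄ L(M2).

No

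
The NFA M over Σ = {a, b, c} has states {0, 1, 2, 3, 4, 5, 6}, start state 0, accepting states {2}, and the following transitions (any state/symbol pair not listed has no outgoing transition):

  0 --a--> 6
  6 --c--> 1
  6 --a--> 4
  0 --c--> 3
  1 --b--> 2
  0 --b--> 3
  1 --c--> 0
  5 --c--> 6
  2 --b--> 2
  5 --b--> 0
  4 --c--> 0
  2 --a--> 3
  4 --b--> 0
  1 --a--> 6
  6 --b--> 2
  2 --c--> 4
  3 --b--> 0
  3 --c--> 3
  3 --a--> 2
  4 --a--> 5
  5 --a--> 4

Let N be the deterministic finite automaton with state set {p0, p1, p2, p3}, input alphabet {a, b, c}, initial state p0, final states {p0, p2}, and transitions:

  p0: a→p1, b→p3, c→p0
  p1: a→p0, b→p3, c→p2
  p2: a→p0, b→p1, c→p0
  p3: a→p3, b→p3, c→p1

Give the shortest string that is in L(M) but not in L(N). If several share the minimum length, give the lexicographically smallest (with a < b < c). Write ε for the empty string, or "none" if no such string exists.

ab

The string ab is accepted by M but not by N.
No shorter string lies in the difference, and ab is the lexicographically first length-2 string in L(M) \ L(N).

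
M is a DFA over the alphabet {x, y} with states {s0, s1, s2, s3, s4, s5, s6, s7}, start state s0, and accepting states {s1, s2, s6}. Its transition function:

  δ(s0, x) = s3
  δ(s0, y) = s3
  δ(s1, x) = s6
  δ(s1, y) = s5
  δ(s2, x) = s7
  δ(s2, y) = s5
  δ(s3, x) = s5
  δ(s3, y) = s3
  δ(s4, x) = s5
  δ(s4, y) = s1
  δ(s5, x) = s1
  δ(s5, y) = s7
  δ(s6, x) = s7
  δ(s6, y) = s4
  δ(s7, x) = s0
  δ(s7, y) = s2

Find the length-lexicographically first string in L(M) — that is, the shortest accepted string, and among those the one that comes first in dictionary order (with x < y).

A breadth-first search from s0 reaches an accepting state first via the path s0 → s3 → s5 → s1 on input xxx.
No string of length < 3 is accepted (BFS exhausts all shorter strings without reaching an accepting state), and xxx is the lexicographically least accepting string of length 3.

xxx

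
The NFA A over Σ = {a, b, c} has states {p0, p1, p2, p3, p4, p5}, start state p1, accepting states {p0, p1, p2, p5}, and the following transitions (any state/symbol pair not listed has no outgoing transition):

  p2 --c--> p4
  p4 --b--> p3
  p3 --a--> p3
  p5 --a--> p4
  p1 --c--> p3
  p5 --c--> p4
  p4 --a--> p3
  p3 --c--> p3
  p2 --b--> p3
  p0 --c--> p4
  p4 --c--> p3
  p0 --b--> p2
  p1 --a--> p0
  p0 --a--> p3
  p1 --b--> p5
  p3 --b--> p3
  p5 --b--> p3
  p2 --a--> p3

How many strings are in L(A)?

4

The useful subgraph on states {p0, p1, p2, p5} is acyclic, so L(A) is finite; the longest accepting path visits 3 useful states, giving maximum string length 2.
Counting accepting paths from p1 by length: 1 of length 0, 2 of length 1, 1 of length 2. Total 4.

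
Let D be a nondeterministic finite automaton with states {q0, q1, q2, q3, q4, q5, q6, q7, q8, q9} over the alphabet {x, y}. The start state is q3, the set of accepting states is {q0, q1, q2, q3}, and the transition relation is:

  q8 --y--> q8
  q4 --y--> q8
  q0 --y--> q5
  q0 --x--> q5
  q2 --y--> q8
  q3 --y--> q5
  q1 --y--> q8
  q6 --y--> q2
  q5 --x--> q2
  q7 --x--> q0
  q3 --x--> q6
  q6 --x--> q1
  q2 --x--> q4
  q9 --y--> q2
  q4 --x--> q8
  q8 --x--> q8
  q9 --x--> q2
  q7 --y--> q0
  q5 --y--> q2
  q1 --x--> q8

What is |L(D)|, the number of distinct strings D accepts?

The useful subgraph on states {q1, q2, q3, q5, q6} is acyclic, so L(D) is finite; the longest accepting path visits 3 useful states, giving maximum string length 2.
Counting accepting paths from q3 by length: 1 of length 0, 4 of length 2. Total 5.

5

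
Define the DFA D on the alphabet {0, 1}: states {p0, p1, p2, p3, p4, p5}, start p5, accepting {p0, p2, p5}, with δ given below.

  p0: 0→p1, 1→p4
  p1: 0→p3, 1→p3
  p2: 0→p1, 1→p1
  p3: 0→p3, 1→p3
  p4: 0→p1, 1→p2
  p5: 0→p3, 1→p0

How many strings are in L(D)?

The useful subgraph on states {p0, p2, p4, p5} is acyclic, so L(D) is finite; the longest accepting path visits 4 useful states, giving maximum string length 3.
Counting accepting paths from p5 by length: 1 of length 0, 1 of length 1, 1 of length 3. Total 3.

3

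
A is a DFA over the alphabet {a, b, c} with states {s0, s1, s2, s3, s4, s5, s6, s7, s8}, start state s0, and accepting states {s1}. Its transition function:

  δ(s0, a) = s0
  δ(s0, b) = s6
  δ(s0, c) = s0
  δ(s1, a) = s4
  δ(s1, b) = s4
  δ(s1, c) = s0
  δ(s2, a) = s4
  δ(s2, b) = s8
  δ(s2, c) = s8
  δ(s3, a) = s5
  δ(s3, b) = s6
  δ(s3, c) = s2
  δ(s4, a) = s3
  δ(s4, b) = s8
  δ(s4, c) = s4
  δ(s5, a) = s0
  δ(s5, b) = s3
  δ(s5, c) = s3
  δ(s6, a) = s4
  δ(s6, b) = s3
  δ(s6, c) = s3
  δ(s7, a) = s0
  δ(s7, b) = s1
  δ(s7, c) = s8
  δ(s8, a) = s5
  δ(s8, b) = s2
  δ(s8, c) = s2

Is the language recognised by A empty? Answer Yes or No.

The states reachable from the start state are {s0, s2, s3, s4, s5, s6, s8}.
None of the accepting states {s1} is reachable, so no string is accepted and L(A) = ∅.

Yes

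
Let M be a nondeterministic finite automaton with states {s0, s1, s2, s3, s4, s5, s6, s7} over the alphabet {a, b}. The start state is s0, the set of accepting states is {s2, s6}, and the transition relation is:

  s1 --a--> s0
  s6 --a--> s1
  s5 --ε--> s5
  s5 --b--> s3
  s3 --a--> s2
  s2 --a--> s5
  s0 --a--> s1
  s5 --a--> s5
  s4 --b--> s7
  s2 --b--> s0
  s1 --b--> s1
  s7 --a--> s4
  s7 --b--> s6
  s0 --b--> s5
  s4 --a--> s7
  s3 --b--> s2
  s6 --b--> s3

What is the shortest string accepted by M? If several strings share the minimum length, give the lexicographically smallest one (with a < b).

A breadth-first search from s0 reaches an accepting state first via the path s0 → s5 → s3 → s2 on input bba.
No string of length < 3 is accepted (BFS exhausts all shorter strings without reaching an accepting state), and bba is the lexicographically least accepting string of length 3.

bba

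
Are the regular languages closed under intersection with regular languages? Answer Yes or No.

This is a special case of closure under intersection: the product of the two DFAs, accepting on F₁ × F₂, recognises the intersection.
So the regular languages are closed under intersection with a regular language.

Yes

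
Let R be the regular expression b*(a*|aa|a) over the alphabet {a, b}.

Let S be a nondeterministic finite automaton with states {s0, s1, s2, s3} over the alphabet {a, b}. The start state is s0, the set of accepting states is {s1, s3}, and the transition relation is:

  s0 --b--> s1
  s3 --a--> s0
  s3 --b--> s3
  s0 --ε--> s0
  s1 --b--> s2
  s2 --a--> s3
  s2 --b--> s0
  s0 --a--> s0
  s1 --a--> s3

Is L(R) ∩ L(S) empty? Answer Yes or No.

No

The string b is accepted by both R and S.
Hence L(R) ∩ L(S) ≠ ∅.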